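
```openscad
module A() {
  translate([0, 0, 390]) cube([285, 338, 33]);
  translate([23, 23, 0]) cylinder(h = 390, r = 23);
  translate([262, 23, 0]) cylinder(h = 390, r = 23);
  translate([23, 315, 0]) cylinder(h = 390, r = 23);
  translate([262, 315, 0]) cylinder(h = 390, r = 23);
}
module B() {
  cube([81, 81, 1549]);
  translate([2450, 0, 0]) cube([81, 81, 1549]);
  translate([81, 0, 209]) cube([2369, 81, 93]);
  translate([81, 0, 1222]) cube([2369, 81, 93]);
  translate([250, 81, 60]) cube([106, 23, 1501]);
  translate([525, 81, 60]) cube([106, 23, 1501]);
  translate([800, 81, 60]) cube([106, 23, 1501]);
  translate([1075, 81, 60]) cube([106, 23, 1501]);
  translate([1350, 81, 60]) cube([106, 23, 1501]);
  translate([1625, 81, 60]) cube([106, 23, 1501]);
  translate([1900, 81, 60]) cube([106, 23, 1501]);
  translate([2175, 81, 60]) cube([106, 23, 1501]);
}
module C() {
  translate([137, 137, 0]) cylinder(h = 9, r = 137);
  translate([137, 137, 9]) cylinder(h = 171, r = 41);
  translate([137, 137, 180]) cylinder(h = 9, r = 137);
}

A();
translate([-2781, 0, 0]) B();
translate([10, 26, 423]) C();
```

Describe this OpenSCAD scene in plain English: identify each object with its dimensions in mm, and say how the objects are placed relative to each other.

A is a four-legged stool. The seat is a 285×338×33 mm slab whose top surface is at z = 423 mm; four round legs, each 46 mm in diameter, run from the floor (z = 0) to the underside of the seat, each leg's axis is inset half a diameter from the nearest pair of seat edges (so the leg's bounding box is flush with the corner).

B is a fence section. Two 81×81 mm posts, 1549 mm tall, stand on the floor with a clear span of 2369 mm between their inner faces. Two horizontal rails of 81×93 mm section span the gap between the posts with their undersides at z = 209 mm and z = 1222 mm, flush with the posts' −y face. 8 pickets, each 106 mm wide, 23 mm thick and 1501 mm tall, are fixed to the +y face of the rails with their bottoms at z = 60 mm, evenly spaced across the span with equal gaps (rounded down to the nearest mm) at the −x end and between each pair — any rounding remainder accumulates at the +x end.

C is a spool: two coaxial disc flanges of radius 137 mm and thickness 9 mm, joined by a core cylinder of radius 41 mm and height 171 mm. The lower flange rests on z = 0 and the three cylinders share a vertical axis.

The fence section is on the floor beside the stool on its −x side. The spool is on top of the stool.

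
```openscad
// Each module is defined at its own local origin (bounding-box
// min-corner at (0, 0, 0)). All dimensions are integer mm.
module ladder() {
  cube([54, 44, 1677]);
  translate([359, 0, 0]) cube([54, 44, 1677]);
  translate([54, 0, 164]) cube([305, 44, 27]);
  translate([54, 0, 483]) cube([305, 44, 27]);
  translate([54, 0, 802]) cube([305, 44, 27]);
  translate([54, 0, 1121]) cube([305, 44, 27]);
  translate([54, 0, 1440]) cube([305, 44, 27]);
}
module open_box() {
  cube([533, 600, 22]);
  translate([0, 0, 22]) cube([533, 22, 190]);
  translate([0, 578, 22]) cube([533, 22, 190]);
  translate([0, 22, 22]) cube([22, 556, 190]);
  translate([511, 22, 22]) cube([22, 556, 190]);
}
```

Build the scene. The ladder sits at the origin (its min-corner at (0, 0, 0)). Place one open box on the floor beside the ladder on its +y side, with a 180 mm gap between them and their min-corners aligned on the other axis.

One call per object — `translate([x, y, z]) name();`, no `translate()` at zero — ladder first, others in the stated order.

ladder();
translate([0, 224, 0]) open_box();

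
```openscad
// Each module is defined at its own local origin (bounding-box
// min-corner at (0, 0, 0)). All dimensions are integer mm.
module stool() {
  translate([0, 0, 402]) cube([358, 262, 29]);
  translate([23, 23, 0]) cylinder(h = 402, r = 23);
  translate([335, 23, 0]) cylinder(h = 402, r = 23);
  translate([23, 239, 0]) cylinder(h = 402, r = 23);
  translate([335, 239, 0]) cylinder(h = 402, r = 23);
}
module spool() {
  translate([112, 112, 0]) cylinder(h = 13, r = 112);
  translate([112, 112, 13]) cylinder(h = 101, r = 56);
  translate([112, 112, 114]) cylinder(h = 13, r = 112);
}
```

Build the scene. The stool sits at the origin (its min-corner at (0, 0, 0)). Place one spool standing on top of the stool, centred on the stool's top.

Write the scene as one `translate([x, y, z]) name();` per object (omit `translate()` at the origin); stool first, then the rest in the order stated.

stool();
translate([67, 19, 431]) spool();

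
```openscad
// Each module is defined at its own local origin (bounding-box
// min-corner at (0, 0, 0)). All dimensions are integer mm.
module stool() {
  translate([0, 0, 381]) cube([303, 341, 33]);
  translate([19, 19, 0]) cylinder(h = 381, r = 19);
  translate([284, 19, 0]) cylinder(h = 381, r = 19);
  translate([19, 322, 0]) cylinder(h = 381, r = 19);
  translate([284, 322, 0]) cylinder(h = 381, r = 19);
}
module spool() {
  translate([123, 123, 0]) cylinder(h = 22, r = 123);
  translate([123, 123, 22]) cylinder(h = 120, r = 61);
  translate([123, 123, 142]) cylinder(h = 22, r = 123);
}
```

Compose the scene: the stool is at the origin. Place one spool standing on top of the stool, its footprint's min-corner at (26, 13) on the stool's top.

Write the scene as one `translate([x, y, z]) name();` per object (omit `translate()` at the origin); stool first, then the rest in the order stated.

stool();
translate([26, 13, 414]) spool();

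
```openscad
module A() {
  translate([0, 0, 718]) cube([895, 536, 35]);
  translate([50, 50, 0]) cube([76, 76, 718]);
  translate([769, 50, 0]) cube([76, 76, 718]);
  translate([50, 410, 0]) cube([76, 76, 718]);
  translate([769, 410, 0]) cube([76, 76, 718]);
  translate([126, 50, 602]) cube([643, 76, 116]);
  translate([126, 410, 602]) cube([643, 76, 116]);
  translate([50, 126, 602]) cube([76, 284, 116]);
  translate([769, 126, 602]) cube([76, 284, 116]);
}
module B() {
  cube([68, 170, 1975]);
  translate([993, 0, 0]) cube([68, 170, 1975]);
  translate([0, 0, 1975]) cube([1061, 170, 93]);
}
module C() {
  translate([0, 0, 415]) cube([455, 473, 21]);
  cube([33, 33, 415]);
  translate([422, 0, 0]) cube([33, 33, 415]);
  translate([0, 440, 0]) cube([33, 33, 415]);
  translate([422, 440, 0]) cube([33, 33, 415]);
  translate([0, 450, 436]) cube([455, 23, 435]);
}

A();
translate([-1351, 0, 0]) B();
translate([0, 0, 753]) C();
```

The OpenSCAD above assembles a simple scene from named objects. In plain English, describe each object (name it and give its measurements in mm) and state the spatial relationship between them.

A is a table: top 895 mm (x) × 536 mm (y), 35 mm thick, upper face at z = 753 mm, on four 76×76 mm square legs, each inset 50 mm from the nearest pair of top edges, running from z = 0 to the bottom of the top. Four apron rails, 76 mm thick and 116 mm tall, run between adjacent legs with their top edges flush with the underside of the top and their outer faces flush with the legs' outer faces.

B is a rectangular door frame: two vertical jambs of 68×170 mm section, 1975 mm tall, with a clear opening 925 mm wide between their inner faces. A header 93 mm tall and 170 mm deep lies on top of the jambs and spans the full outside width.

C is a chair. The seat is a 455×473×21 mm slab with its top at z = 436 mm, on four 33×33 mm corner legs (flush with the seat edges, standing on z = 0). A flat backrest 23 mm thick, 435 mm tall, spans the full seat width and rises from the seat top along its +y edge, rear face flush with the rear of the seat.

The door frame is on the floor beside the table on its −x side. The chair is on top of the table.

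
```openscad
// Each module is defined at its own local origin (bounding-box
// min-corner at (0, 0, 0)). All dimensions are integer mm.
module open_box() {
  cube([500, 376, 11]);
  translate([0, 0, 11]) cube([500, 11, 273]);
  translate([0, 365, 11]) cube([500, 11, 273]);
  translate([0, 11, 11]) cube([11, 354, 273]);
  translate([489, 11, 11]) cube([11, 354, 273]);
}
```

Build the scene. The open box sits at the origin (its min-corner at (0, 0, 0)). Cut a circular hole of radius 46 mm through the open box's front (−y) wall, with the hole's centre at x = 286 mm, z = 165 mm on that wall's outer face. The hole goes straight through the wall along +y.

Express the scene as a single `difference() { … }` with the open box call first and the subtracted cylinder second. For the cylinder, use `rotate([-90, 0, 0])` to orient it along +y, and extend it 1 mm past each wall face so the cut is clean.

difference() {
  open_box();
  translate([286, -1, 165]) rotate([-90, 0, 0]) cylinder(h = 13, r = 46);
}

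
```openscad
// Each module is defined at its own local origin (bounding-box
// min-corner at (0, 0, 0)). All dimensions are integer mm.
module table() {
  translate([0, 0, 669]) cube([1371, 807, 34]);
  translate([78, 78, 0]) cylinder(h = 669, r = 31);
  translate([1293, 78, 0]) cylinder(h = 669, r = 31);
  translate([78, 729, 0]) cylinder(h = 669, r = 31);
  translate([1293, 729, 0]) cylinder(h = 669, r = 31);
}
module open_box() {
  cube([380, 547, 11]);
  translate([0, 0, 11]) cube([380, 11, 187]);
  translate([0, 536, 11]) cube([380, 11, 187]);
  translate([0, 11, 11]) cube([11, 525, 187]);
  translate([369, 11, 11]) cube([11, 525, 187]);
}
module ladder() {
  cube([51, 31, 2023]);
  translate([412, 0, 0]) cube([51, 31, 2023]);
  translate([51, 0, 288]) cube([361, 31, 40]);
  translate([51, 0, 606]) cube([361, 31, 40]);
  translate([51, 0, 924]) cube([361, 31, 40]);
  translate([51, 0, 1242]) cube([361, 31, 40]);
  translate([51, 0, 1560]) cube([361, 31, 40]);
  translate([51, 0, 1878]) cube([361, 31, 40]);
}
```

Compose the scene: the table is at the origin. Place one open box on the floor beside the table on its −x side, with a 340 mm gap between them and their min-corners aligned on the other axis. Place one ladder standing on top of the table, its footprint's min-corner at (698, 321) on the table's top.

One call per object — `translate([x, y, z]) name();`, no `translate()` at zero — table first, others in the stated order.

table();
translate([-720, 0, 0]) open_box();
translate([698, 321, 703]) ladder();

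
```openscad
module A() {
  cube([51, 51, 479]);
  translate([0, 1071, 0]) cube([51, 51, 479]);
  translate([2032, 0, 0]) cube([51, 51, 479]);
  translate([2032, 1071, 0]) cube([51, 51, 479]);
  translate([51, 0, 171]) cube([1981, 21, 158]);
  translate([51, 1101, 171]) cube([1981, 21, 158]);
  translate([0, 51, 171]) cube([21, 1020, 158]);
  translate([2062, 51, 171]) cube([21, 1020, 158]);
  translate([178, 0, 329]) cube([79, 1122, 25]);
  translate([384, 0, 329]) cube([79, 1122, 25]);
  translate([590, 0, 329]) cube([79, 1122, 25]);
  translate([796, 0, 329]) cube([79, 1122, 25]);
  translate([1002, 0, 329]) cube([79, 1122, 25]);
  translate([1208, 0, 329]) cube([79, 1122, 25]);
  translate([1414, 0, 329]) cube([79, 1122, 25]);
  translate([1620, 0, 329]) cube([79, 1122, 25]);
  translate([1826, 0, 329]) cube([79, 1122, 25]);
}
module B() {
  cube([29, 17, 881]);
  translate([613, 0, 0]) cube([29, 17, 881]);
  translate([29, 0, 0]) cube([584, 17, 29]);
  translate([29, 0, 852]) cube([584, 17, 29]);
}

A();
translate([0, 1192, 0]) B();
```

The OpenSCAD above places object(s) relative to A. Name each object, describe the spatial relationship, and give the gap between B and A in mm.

A is a bed frame. B is a picture frame. The picture frame is on the floor beside the bed frame on its +y side. The gap between the picture frame and the bed frame is 70 mm.

The picture frame's nearest face is 70 mm from the bed frame's +y face.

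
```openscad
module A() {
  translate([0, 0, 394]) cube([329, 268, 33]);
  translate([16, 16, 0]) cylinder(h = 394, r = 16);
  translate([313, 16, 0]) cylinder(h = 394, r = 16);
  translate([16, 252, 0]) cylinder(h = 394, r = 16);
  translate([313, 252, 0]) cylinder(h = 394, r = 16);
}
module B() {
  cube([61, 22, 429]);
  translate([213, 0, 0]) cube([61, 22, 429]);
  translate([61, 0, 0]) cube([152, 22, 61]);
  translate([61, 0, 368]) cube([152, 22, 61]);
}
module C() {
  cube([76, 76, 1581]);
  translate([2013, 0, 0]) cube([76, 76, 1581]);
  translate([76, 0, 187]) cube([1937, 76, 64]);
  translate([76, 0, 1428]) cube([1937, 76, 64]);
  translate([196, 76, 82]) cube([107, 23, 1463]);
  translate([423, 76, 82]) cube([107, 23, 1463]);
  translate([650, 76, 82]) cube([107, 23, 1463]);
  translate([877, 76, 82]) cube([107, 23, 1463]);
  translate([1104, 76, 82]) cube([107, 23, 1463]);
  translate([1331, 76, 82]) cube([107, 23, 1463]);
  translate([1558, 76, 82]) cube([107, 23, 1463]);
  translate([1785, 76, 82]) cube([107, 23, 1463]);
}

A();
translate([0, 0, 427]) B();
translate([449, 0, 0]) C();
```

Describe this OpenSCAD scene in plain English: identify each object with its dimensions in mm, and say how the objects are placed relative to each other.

A is a four-legged stool. The seat is 329×268 mm, 33 mm thick, top at z = 427 mm. It stands on four round legs, each 32 mm in diameter, from z = 0 to the seat underside, each leg's axis is inset half a diameter from the nearest pair of seat edges (so the leg's bounding box is flush with the corner).

B is a rectangular picture frame lying in the x–z plane (depth along y). The opening is 152 mm wide (x) by 307 mm tall (z), surrounded by a border 61 mm wide on all four sides. The frame is 22 mm deep and is made of two full-height vertical stiles with two horizontal rails fitted between them.

C is a fence section. Two 76×76 mm posts, 1581 mm tall, stand on the floor with a clear span of 1937 mm between their inner faces. Two horizontal rails of 76×64 mm section span the gap between the posts with their undersides at z = 187 mm and z = 1428 mm, flush with the posts' −y face. 8 pickets, each 107 mm wide, 23 mm thick and 1463 mm tall, are fixed to the +y face of the rails with their bottoms at z = 82 mm, evenly spaced across the span with equal gaps (rounded down to the nearest mm) at the −x end and between each pair — any rounding remainder accumulates at the +x end.

The picture frame is on top of the stool. The fence section is on the floor beside the stool on its +x side.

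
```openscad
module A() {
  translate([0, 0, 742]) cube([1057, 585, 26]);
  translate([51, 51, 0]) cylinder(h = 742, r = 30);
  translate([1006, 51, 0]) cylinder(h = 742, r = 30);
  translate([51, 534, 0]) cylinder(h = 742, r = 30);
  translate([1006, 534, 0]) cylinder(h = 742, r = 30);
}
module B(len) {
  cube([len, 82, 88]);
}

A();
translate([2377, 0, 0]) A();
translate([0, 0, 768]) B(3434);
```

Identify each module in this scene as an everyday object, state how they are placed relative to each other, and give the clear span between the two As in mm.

Second table starts at x = 2377; first ends at x = 1057; clear span = 2377 − 1057 = 1320 mm.

A is a table. B is a beam. A beam spans the tops of two tables. The clear span between the two tables is 1320 mm.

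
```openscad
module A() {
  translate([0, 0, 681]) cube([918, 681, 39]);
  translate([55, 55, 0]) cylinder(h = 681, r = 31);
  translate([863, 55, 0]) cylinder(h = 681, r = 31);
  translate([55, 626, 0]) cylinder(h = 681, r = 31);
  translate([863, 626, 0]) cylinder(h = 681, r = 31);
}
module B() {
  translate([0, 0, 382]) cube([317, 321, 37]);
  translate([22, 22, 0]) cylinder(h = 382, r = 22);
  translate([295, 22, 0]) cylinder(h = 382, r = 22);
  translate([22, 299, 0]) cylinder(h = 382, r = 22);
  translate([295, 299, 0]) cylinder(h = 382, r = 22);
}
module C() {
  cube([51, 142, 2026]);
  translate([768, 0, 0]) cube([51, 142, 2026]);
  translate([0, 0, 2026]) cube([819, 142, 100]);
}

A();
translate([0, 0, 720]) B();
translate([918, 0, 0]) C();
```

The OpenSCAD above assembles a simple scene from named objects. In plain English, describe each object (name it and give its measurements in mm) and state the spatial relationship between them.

A is a rectangular dining table. The top is 918×681×39 mm with its upper surface at z = 720 mm. It stands on four round legs of 62 mm diameter, each leg's bounding box inset 24 mm from the nearest pair of top edges, running from the floor to the underside of the top.

B is a four-legged stool. The seat is 317×321 mm, 37 mm thick, top at z = 419 mm. It stands on four round legs, each 44 mm in diameter, from z = 0 to the seat underside, each leg's axis is inset half a diameter from the nearest pair of seat edges (so the leg's bounding box is flush with the corner).

C is a rectangular door frame: two vertical jambs of 51×142 mm section, 2026 mm tall, with a clear opening 717 mm wide between their inner faces. A header 100 mm tall and 142 mm deep lies on top of the jambs and spans the full outside width.

The stool is on top of the table. The door frame is against the table's +x side, with their −y faces flush.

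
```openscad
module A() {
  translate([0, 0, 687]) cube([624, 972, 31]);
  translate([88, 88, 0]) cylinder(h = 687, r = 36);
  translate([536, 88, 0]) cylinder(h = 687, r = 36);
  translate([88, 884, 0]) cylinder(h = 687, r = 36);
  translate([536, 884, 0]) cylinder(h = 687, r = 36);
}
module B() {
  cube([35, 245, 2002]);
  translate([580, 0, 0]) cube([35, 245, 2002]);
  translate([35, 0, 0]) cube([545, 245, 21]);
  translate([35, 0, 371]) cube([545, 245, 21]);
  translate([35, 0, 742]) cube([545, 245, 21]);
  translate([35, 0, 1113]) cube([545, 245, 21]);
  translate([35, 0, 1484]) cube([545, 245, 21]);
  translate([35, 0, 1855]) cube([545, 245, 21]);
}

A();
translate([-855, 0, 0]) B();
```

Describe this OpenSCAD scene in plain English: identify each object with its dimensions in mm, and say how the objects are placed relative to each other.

A is a table: top 624 mm (x) × 972 mm (y), 31 mm thick, upper face at z = 718 mm, on four round legs of 72 mm diameter, each leg's bounding box inset 52 mm from the nearest pair of top edges, running from z = 0 to the bottom of the top.

B is a bookshelf 615 mm wide overall, 245 mm deep and 2002 mm tall. The two sides are 35 mm thick vertical panels. 6 horizontal shelves of 21 mm thickness span between the inner faces of the sides; the lowest shelf sits on the floor and shelves are stacked with a clear vertical gap of 350 mm between each pair.

The bookshelf is on the floor beside the table on its −x side.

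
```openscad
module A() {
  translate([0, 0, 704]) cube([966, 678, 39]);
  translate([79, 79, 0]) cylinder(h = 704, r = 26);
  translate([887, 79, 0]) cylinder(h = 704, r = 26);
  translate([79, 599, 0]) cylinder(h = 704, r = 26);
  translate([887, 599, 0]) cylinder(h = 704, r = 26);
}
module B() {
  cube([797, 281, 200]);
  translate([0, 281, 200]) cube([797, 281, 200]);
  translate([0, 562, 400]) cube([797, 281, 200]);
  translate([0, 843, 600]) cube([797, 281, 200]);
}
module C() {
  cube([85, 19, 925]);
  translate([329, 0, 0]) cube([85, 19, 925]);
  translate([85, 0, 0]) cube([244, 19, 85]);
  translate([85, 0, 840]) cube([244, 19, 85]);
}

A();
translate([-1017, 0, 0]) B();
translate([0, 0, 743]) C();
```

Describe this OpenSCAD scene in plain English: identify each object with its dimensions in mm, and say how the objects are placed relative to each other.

A is a table: top 966 mm (x) × 678 mm (y), 39 mm thick, upper face at z = 743 mm, on four round legs of 52 mm diameter, each leg's bounding box inset 53 mm from the nearest pair of top edges, running from z = 0 to the bottom of the top.

B is a straight staircase of 4 solid steps. Each step is 797 mm wide (x), 281 mm deep (y, the going) and 200 mm tall (the rise). The first step rests on the floor; each subsequent step sits one going further in +y and one rise higher in +z, directly behind and above the previous step with no overlap.

C is a rectangular picture frame lying in the x–z plane (depth along y). The opening is 244 mm wide (x) by 755 mm tall (z), surrounded by a border 85 mm wide on all four sides. The frame is 19 mm deep and is made of two full-height vertical stiles with two horizontal rails fitted between them.

The staircase is on the floor beside the table on its −x side. The picture frame is on top of the table.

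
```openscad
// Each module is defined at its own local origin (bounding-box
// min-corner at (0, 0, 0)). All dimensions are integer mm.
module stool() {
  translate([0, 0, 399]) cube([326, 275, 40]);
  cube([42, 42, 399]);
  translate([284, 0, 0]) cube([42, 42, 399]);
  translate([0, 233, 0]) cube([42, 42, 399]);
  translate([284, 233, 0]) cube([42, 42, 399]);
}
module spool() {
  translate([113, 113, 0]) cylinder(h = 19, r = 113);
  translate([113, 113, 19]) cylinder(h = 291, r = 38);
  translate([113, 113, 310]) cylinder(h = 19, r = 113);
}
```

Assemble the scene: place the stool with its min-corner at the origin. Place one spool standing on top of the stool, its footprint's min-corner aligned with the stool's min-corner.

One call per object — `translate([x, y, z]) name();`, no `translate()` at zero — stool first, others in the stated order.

stool();
translate([0, 0, 439]) spool();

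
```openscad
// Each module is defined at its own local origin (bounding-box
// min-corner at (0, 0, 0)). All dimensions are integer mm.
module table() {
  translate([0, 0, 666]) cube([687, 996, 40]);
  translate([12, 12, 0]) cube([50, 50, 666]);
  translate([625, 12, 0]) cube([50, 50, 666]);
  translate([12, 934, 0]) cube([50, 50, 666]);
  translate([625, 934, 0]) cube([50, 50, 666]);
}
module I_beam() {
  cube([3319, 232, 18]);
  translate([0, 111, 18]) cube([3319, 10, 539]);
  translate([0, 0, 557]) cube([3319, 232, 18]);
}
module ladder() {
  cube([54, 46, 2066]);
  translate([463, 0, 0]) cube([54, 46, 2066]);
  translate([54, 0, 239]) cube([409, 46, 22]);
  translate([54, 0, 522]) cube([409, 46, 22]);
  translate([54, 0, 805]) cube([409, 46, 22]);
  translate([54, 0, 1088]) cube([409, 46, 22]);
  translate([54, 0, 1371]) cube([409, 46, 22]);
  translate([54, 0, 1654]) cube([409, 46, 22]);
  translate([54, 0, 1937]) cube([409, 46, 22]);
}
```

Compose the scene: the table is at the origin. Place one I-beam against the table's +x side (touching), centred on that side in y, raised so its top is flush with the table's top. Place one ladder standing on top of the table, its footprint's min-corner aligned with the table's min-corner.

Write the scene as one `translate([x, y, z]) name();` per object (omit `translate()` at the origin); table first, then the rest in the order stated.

table();
translate([687, 382, 131]) I_beam();
translate([0, 0, 706]) ladder();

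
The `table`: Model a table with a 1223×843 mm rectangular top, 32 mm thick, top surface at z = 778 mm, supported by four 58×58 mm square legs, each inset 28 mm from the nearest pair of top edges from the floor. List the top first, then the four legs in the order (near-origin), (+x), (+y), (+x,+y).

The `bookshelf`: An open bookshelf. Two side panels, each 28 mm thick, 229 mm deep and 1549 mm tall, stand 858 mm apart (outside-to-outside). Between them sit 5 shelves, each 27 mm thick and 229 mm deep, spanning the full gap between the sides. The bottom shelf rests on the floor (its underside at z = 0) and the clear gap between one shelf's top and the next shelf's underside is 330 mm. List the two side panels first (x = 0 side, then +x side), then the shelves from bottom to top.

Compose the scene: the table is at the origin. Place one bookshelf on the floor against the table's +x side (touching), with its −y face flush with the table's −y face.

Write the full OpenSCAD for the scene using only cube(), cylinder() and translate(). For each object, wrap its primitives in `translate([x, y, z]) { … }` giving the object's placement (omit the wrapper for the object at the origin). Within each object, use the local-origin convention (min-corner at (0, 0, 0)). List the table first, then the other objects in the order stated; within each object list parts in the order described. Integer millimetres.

translate([0, 0, 746]) cube([1223, 843, 32]);
translate([28, 28, 0]) cube([58, 58, 746]);
translate([1137, 28, 0]) cube([58, 58, 746]);
translate([28, 757, 0]) cube([58, 58, 746]);
translate([1137, 757, 0]) cube([58, 58, 746]);
translate([1223, 0, 0]) {
  cube([28, 229, 1549]);
  translate([830, 0, 0]) cube([28, 229, 1549]);
  translate([28, 0, 0]) cube([802, 229, 27]);
  translate([28, 0, 357]) cube([802, 229, 27]);
  translate([28, 0, 714]) cube([802, 229, 27]);
  translate([28, 0, 1071]) cube([802, 229, 27]);
  translate([28, 0, 1428]) cube([802, 229, 27]);
}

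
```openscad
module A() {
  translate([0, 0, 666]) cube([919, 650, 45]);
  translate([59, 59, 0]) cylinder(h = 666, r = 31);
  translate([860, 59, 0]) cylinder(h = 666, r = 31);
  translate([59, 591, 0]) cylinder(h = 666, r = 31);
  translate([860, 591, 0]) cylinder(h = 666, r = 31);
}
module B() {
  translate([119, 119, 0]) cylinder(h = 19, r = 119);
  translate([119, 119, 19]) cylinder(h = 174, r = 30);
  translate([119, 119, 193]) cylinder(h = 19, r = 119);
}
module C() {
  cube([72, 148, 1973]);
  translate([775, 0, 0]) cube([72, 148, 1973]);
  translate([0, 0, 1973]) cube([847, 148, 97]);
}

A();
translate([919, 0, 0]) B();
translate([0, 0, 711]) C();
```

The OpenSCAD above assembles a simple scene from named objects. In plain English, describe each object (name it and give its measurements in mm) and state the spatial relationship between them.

A is a table with a 919×650 mm rectangular top, 45 mm thick, top surface at z = 711 mm, supported by four round legs of 62 mm diameter, each leg's bounding box inset 28 mm from the nearest pair of top edges, running from the floor.

B is a spool: two coaxial disc flanges of radius 119 mm and thickness 19 mm, joined by a core cylinder of radius 30 mm and height 174 mm. The lower flange rests on z = 0 and the three cylinders share a vertical axis.

C is a rectangular door frame: two vertical jambs of 72×148 mm section, 1973 mm tall, with a clear opening 703 mm wide between their inner faces. A header 97 mm tall and 148 mm deep lies on top of the jambs and spans the full outside width.

The spool is against the table's +x side, with their −y faces flush. The door frame is on top of the table.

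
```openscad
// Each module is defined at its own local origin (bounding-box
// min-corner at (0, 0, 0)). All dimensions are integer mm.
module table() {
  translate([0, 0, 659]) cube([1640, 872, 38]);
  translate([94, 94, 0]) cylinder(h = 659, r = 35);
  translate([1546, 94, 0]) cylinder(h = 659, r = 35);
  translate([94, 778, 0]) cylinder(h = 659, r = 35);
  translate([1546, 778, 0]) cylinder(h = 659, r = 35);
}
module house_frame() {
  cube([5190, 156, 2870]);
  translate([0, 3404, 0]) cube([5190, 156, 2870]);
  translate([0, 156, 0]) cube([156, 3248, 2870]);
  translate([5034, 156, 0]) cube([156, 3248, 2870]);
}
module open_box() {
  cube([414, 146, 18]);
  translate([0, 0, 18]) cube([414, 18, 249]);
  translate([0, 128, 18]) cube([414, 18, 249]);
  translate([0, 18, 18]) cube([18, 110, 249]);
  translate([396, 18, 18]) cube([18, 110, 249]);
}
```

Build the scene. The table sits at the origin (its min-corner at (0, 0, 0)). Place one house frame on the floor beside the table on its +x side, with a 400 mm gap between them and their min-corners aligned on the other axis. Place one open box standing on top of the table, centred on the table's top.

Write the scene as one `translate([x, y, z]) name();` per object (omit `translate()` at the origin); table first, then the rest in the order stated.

table();
translate([2040, 0, 0]) house_frame();
translate([613, 363, 697]) open_box();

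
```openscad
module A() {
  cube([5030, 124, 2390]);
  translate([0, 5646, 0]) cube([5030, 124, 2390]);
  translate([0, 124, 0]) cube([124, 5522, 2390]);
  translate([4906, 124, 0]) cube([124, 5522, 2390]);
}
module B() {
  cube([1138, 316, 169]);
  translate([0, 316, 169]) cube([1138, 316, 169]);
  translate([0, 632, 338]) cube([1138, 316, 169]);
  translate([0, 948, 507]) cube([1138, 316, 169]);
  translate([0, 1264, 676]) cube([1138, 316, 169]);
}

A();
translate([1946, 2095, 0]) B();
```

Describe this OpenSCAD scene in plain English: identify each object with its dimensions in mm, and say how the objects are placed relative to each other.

A is a box-shaped house frame (walls only): outside footprint 5030×5770 mm, wall height 2390 mm, wall thickness 124 mm. The two y-facing walls run the full x-width; the two x-facing walls fit between the inner faces of the y-facing walls.

B is a straight staircase of 5 solid steps. Each step is 1138 mm wide (x), 316 mm deep (y, the going) and 169 mm tall (the rise). The first step rests on the floor; each subsequent step sits one going further in +y and one rise higher in +z, directly behind and above the previous step with no overlap.

The staircase sits inside the house frame, centred.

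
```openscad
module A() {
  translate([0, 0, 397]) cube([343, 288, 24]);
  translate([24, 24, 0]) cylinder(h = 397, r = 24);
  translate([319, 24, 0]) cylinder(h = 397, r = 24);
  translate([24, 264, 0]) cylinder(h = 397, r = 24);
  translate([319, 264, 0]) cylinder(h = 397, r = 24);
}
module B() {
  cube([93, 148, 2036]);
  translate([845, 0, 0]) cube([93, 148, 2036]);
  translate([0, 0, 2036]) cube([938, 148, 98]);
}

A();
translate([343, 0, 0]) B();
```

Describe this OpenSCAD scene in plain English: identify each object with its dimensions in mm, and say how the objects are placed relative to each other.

A is a four-legged stool. The seat is a 343×288×24 mm slab whose top surface is at z = 421 mm; four round legs, each 48 mm in diameter, run from the floor (z = 0) to the underside of the seat, each leg's axis is inset half a diameter from the nearest pair of seat edges (so the leg's bounding box is flush with the corner).

B is a rectangular door frame: two vertical jambs of 93×148 mm section, 2036 mm tall, with a clear opening 752 mm wide between their inner faces. A header 98 mm tall and 148 mm deep lies on top of the jambs and spans the full outside width.

The door frame is against the stool's +x side, with their −y faces flush.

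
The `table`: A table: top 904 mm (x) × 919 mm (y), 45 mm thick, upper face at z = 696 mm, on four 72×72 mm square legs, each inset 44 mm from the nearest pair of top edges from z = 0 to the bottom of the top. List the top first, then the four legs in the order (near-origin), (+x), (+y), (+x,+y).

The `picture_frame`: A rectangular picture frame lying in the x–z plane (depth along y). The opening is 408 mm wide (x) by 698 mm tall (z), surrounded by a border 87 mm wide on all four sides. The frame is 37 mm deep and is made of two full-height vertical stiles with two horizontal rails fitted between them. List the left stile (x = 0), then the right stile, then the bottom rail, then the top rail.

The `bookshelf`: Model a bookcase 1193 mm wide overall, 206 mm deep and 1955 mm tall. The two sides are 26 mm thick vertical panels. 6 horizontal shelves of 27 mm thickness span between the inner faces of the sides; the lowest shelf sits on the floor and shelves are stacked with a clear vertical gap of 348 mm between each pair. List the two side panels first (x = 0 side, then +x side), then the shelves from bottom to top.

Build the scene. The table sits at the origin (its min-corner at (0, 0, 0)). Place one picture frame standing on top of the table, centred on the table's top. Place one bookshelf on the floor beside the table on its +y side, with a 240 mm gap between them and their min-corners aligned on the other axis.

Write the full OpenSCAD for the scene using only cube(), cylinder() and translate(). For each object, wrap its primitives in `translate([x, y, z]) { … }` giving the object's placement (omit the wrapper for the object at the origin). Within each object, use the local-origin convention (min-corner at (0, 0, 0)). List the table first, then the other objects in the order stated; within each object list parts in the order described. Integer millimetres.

translate([0, 0, 651]) cube([904, 919, 45]);
translate([44, 44, 0]) cube([72, 72, 651]);
translate([788, 44, 0]) cube([72, 72, 651]);
translate([44, 803, 0]) cube([72, 72, 651]);
translate([788, 803, 0]) cube([72, 72, 651]);
translate([161, 441, 696]) {
  cube([87, 37, 872]);
  translate([495, 0, 0]) cube([87, 37, 872]);
  translate([87, 0, 0]) cube([408, 37, 87]);
  translate([87, 0, 785]) cube([408, 37, 87]);
}
translate([0, 1159, 0]) {
  cube([26, 206, 1955]);
  translate([1167, 0, 0]) cube([26, 206, 1955]);
  translate([26, 0, 0]) cube([1141, 206, 27]);
  translate([26, 0, 375]) cube([1141, 206, 27]);
  translate([26, 0, 750]) cube([1141, 206, 27]);
  translate([26, 0, 1125]) cube([1141, 206, 27]);
  translate([26, 0, 1500]) cube([1141, 206, 27]);
  translate([26, 0, 1875]) cube([1141, 206, 27]);
}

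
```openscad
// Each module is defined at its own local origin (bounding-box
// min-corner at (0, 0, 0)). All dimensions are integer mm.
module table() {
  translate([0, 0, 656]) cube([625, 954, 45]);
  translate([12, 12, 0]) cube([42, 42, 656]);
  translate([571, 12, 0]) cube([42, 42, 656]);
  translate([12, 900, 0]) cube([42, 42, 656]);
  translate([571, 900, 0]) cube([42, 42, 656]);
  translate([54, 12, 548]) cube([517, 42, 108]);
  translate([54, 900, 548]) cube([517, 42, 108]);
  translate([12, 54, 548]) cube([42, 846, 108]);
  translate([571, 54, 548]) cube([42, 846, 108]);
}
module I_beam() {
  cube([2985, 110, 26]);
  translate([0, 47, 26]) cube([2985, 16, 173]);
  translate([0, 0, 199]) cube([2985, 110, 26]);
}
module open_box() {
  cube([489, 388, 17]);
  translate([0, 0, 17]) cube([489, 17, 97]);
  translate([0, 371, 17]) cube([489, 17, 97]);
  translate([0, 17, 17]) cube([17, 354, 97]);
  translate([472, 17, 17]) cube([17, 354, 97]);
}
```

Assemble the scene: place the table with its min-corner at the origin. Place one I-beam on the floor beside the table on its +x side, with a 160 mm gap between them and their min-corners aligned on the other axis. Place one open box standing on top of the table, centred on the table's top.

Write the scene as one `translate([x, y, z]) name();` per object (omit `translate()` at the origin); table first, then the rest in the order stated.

table();
translate([785, 0, 0]) I_beam();
translate([68, 283, 701]) open_box();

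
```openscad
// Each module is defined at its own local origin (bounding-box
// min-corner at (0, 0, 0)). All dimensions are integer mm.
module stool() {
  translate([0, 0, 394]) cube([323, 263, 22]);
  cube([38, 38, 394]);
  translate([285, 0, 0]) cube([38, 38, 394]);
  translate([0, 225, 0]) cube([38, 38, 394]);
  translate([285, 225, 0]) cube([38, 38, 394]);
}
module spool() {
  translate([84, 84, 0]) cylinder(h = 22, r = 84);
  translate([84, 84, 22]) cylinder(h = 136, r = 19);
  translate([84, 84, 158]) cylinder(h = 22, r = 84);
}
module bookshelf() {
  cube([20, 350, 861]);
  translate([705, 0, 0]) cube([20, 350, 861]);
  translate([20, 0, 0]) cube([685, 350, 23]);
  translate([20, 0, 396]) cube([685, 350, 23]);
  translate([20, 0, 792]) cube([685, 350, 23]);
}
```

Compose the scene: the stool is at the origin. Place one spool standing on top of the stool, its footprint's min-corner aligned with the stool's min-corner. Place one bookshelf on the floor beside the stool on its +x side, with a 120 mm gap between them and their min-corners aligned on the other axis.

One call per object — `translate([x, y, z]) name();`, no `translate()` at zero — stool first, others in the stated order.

stool();
translate([0, 0, 416]) spool();
translate([443, 0, 0]) bookshelf();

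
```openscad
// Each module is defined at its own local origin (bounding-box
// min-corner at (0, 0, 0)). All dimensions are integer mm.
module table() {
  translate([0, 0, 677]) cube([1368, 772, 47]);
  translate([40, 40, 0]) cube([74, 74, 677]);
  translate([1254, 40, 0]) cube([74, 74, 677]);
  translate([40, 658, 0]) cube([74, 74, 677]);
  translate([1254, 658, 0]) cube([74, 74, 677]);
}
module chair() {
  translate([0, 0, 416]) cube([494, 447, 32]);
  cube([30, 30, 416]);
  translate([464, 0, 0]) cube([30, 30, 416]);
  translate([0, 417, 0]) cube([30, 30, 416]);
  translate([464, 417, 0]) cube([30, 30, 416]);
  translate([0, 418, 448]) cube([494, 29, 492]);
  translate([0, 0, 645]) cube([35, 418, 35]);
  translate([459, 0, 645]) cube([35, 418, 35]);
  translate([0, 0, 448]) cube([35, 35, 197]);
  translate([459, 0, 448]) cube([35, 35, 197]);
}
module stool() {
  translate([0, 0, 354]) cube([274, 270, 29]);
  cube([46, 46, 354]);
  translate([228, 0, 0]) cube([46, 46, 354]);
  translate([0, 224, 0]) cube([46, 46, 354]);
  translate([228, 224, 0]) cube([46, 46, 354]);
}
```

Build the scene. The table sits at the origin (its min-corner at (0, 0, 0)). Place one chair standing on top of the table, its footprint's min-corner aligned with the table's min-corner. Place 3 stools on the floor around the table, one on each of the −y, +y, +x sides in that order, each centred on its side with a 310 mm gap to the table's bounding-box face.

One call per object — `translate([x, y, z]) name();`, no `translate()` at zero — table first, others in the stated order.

table();
translate([0, 0, 724]) chair();
translate([547, -580, 0]) stool();
translate([547, 1082, 0]) stool();
translate([1678, 251, 0]) stool();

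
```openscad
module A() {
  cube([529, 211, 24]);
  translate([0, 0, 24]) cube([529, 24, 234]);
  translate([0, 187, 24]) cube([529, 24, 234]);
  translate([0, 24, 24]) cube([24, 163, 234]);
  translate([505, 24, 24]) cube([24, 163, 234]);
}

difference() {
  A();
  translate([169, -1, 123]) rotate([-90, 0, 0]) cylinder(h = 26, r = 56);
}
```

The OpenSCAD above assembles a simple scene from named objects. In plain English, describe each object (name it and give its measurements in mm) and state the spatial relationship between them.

A is an open-topped rectangular box: outside dimensions 529×211×258 mm, with a uniform wall and base thickness of 24 mm. The base is a full 529×211 slab on the floor; four walls sit on top of the base. The front and back walls (the −y and +y sides) span the full width; the two side walls fit between them.

The open box has a circular hole of radius 56 mm through its front wall, centred at (x = 169, z = 123).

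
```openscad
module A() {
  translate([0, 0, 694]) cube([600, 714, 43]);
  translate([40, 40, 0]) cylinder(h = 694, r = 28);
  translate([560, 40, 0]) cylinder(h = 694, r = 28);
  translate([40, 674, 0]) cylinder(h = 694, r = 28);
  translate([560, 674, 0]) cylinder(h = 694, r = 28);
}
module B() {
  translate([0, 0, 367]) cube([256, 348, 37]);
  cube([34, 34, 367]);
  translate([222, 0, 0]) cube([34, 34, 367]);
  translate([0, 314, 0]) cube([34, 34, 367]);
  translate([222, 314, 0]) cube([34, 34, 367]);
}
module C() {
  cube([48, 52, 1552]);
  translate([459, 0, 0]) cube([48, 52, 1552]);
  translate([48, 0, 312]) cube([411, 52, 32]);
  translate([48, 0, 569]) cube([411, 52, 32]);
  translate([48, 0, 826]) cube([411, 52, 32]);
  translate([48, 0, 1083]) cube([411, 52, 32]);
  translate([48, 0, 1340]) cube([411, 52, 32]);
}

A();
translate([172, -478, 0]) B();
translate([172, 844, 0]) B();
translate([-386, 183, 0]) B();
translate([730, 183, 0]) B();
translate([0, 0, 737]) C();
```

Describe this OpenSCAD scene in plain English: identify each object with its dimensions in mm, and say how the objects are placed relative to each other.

A is a table with a 600×714 mm rectangular top, 43 mm thick, top surface at z = 737 mm, supported by four round legs of 56 mm diameter, each leg's bounding box inset 12 mm from the nearest pair of top edges, running from the floor.

B is a four-legged stool. The seat is a 256×348×37 mm slab whose top surface is at z = 404 mm; four square legs, each 34×34 mm in cross-section, run from the floor (z = 0) to the underside of the seat, each flush with a corner of the seat.

C is a straight ladder. Two 48×52 mm vertical rails, 1552 mm tall, stand 507 mm apart (outside-to-outside) with their front faces coplanar on the −y side. 5 rungs, each 52 mm deep and 32 mm tall, span between the inner faces of the rails, front faces flush with the rails. The lowest rung's underside is at z = 312 mm and rungs are spaced 257 mm apart (underside to underside).

Four stools sit around the table at the −y, +y, −x, +x sides. The ladder is on top of the table.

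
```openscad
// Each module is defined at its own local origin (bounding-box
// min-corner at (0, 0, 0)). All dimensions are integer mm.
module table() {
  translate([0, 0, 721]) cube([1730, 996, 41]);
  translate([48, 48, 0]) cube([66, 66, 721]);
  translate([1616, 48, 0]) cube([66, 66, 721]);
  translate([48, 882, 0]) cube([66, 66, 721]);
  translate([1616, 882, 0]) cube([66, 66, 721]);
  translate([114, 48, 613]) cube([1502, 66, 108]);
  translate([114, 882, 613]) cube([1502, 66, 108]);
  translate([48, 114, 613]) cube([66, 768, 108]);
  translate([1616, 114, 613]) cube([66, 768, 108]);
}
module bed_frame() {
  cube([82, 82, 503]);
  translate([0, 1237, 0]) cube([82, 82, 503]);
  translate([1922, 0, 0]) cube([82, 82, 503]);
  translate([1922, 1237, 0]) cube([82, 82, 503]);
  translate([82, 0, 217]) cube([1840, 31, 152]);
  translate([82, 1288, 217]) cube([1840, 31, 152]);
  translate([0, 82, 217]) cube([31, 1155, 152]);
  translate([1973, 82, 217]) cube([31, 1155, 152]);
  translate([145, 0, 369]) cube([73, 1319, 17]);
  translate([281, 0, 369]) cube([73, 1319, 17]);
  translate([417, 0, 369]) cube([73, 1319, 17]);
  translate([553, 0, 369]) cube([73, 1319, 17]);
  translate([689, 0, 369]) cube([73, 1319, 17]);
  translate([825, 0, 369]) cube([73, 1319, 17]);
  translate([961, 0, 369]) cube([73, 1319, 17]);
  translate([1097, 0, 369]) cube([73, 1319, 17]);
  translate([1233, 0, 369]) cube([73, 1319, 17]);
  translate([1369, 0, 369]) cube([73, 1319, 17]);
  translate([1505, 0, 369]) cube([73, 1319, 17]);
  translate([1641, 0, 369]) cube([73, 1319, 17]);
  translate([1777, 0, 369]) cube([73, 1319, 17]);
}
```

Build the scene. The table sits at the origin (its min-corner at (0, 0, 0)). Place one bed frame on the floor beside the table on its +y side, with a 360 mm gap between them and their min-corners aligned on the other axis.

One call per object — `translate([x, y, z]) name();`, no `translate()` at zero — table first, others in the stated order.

table();
translate([0, 1356, 0]) bed_frame();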